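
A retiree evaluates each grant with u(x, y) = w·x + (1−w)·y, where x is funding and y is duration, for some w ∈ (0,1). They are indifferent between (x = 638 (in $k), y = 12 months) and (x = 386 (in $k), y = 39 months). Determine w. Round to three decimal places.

Indifference: w·638 + (1−w)·12 = w·386 + (1−w)·39.
Rearranging, 252·w − 27·(1−w) = 0.
Hence w = 27/(252+27) = 27/279 = 0.097.

w = 0.097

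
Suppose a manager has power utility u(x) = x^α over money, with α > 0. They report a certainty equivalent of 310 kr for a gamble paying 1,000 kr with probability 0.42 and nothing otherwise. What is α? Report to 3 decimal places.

The lottery's expected utility is 0.42·u(1000) + 0.58·u(0) = 0.42·1000^α (since u(0) = 0 for α > 0).
Indifference: 310^α = 0.42·1000^α, so (310/1000)^α = 0.42.
α = ln(0.42) / ln(310/1000) = -0.867501/-1.171183 ≈ 0.741.

α ≈ 0.741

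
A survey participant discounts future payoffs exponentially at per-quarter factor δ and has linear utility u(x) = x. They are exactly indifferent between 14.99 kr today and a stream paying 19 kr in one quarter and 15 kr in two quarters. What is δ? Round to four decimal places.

δ ≈ 0.5501

The stream is worth 19δ + 15δ² today, so 19δ + 15δ² = 14.99.
That is, 15δ² + 19δ − 14.99 = 0, a quadratic in δ.
δ = (−19 + √(19² + 4·15·14.99)) / (2·15) = (−19 + √1260.40) / 30 ≈ 0.5501.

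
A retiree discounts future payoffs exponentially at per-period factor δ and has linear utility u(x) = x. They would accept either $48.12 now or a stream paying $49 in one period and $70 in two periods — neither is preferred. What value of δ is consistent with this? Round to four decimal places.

δ ≈ 0.5500

Equating present values: 48.12 = 49δ + 70δ².
Rearranged: 70δ² + 49δ − 48.12 = 0.
δ = (−49 + √(49² + 4·70·48.12)) / (2·70) = (−49 + √15874.60) / 140 ≈ 0.5500.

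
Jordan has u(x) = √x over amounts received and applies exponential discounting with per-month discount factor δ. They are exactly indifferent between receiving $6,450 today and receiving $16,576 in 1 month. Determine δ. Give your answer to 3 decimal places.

δ ≈ 0.624

The payoff in 1 month is discounted by δ, so u(6450) = δ·u(16576) and δ = u(6450)/u(16576).
Since u(x) = √x, δ = √(6450/16576) = 0.62379.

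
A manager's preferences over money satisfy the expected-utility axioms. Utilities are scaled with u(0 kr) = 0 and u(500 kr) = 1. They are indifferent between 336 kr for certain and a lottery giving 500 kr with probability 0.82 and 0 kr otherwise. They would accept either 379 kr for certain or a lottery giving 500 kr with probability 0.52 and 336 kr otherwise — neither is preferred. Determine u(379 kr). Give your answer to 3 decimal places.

First, u(336 kr) = 0.82·u(500 kr) + 0.18·u(0 kr) = 0.82.
Then u(379 kr) = 0.52·u(500 kr) + 0.48·u(336 kr) = 0.52·1.00 + 0.48·0.82 = 0.9136.

0.914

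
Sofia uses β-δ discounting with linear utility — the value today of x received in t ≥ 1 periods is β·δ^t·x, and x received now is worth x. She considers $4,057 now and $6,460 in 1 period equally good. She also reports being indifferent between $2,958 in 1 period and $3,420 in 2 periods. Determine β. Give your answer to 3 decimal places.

Both payoffs in the second observation are in the future, so β drops out: δ^1·2958 = δ^2·3420 ⇒ δ = 2958/3420 = 0.86491.
Now use the now-vs-future pair: 4057 = β·δ·6460 gives β = 4057/(0.86491·6460) ≈ 0.726.

β ≈ 0.726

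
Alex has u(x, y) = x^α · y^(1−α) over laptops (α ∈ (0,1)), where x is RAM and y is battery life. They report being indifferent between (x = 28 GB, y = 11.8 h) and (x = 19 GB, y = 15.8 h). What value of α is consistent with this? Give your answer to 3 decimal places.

α ≈ 0.429

Set the two utilities equal: 28^α·11.8^(1−α) = 19^α·15.8^(1−α).
(28/19)^α = (15.8/11.8)^(1−α); take logs: α·ln(28/19) = (1−α)·ln(15.8/11.8), i.e. α·0.387766 = (1−α)·0.291910.
So α/(1−α) = (0.291910)/(0.387766) = 0.752799, and α = 0.752799/1.752799 ≈ 0.429.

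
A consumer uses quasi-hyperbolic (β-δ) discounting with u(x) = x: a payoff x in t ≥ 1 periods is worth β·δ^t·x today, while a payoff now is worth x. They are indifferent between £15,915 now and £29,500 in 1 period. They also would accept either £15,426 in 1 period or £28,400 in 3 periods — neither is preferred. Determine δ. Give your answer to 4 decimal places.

The second indifference involves only future payoffs, so β cancels: β·δ^1·15426 = β·δ^3·28400, giving δ^2 = 15426/28400 = 0.54317, so δ = 0.73700.

δ ≈ 0.7370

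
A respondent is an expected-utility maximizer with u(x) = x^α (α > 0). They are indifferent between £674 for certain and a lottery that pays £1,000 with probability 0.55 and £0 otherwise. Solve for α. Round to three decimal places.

α ≈ 1.515

The lottery's expected utility is 0.55·u(1000) + 0.45·u(0) = 0.55·1000^α (since u(0) = 0 for α > 0).
Equating: 674^α = 0.55·1000^α, i.e. 0.6740^α = 0.55.
α = ln(0.55) / ln(674/1000) = -0.597837/-0.394525 ≈ 1.515.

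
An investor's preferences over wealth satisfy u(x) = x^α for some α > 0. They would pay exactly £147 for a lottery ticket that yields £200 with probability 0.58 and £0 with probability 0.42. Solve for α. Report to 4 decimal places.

Since u(0) = 0, the lottery's EU is 0.58·200^α.
Equating: 147^α = 0.58·200^α, i.e. 0.7350^α = 0.58.
Taking logs: α·ln(147/200) = ln(0.58), so α = -0.5447272 / -0.3078848 ≈ 1.7693.

α ≈ 1.7693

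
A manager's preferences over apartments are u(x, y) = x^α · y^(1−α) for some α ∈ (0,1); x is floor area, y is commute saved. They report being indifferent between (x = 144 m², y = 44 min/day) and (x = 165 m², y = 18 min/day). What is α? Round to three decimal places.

α ≈ 0.868

The Cobb–Douglas utilities coincide, so 144^α·44^(1−α) = 165^α·18^(1−α).
Rearrange to (144/165)^α = (18/44)^(1−α) and take logs: α·-0.136132 = (1−α)·-0.893818.
With A = -0.136132 and B = -0.893818: α·A = (1−α)·B, so α = B/(A+B) = -0.893818/-1.029950 ≈ 0.868.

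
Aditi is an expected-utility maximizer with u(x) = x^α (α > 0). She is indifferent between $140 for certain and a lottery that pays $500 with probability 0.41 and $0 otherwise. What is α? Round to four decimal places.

EU(lottery) = 0.41·500^α + 0.59·0 = 0.41·500^α.
Indifference: 140^α = 0.41·500^α, so (140/500)^α = 0.41.
Take logs: α = ln 0.41 / ln(140/500) ≈ 0.700410.

α ≈ 0.7004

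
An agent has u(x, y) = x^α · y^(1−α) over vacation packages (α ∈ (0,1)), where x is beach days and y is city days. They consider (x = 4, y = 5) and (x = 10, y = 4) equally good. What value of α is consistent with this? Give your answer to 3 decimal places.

Set the two utilities equal: 4^α·5^(1−α) = 10^α·4^(1−α).
(4/10)^α = (4/5)^(1−α); take logs: α·ln(4/10) = (1−α)·ln(4/5), i.e. α·-0.916291 = (1−α)·-0.223144.
So α/(1−α) = (-0.223144)/(-0.916291) = 0.243530, and α = 0.243530/1.243530 ≈ 0.196.

α ≈ 0.196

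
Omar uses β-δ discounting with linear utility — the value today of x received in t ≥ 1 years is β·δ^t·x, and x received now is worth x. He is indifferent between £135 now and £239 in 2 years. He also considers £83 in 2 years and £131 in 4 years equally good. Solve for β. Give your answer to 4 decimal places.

The second indifference involves only future payoffs, so β cancels: β·δ^2·83 = β·δ^4·131, giving δ^2 = 83/131 = 0.63359, so δ = 0.79598.
Substituting δ into 135 = β·δ^2·239: β = 135/(151.427) ≈ 0.8915.

β ≈ 0.8915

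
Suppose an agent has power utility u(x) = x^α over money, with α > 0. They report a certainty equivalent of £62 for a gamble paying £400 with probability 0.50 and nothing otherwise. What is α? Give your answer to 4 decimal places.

α ≈ 0.3718

EU(lottery) = 0.50·400^α + 0.50·0 = 0.50·400^α.
Indifference: 62^α = 0.50·400^α, so (62/400)^α = 0.50.
α = ln(0.50) / ln(62/400) = -0.6931472/-1.8643302 ≈ 0.3718.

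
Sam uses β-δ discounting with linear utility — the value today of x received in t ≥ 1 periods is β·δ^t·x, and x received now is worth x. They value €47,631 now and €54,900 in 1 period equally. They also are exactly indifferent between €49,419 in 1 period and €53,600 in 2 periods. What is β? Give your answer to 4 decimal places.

β ≈ 0.9410

The second indifference involves only future payoffs, so β cancels: β·δ^1·49419 = β·δ^2·53600, giving δ = 49419/53600 = 0.92200.
The first indifference: 47631 = β·δ·54900, so β = 47631/(δ·54900) = 47631/(0.92200·54900) ≈ 0.9410.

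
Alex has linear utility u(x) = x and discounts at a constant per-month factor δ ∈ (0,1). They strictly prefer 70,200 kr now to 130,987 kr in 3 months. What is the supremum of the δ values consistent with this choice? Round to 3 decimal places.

δ < 0.812

Under u(x) = x this choice says 70200 > δ^3·130987.
So δ^3 < 70200/130987 = 0.53593; taking the cube root of both positive sides preserves the inequality.
δ < (70200/130987)^(1/3) ≈ 0.812.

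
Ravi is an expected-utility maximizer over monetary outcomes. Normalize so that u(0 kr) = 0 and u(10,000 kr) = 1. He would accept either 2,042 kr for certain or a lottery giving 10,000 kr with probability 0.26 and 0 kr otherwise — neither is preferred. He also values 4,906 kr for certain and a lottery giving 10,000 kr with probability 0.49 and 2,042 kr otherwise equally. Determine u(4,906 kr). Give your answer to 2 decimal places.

0.62

The first gamble pins u(2,042 kr): it must equal 0.26·1 + 0.74·0 = 0.26.
Then u(4,906 kr) = 0.49·u(10,000 kr) + 0.51·u(2,042 kr) = 0.49·1.00 + 0.51·0.26 = 0.6226.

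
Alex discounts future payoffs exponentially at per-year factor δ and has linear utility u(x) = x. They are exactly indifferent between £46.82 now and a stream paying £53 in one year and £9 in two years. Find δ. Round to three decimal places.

δ ≈ 0.780

Present value of the stream is 53·δ + 9·δ². Indifference gives 53δ + 9δ² = 46.82.
So 9δ² + 53δ − 46.82 = 0.
The positive root is δ = [−53 + √(53² + 4·9·46.82)] / (2·9) = (−53 + 67.041)/18 ≈ 0.780.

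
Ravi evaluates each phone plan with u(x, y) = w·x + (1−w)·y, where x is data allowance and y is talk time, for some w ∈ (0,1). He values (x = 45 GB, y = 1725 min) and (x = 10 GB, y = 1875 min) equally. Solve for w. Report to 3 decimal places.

Indifference: w·45 + (1−w)·1725 = w·10 + (1−w)·1875.
Rearranging, 35·w − 150·(1−w) = 0.
The marginal rate of substitution is 150/35, so w = 150/(35+150) = 0.811.

w = 0.811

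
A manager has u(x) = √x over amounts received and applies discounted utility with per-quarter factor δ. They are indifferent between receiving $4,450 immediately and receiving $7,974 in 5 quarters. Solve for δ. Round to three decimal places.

Equating discounted utilities: u(4450) = δ^5·u(7974) ⇒ δ^5 = u(4450)/u(7974).
With u(x) = √x: δ^5 = √4450/√7974 = √(4450/7974) = 0.74704.
Hence δ = (0.74704)^(1/5) = 0.94334.

δ ≈ 0.943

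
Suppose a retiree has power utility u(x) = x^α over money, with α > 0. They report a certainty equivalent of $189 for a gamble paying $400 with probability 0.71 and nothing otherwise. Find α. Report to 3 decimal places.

EU(lottery) = 0.71·400^α + 0.29·0 = 0.71·400^α.
Setting u(189) equal to that: 189^α = 0.71·400^α ⇒ (189/400)^α = 0.71.
Take logs: α = ln 0.71 / ln(189/400) ≈ 0.45683.

α ≈ 0.457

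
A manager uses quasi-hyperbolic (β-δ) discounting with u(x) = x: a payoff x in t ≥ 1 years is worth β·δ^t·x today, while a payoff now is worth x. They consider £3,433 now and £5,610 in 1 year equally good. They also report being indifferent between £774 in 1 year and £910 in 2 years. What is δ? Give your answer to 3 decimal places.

δ ≈ 0.851

From the later pair, β·δ^1·774 = β·δ^2·910; dividing through, δ = 774/910 = 0.85055.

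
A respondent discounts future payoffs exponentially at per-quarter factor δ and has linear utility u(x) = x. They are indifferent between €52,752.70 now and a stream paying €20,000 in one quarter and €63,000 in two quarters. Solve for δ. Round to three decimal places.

Equating present values: 52752.70 = 20000δ + 63000δ².
That is, 63000δ² + 20000δ − 52752.70 = 0, a quadratic in δ.
By the quadratic formula (taking the positive root), δ = (−20000 + √13693680400.00) / 126000 ≈ 0.770.

δ ≈ 0.770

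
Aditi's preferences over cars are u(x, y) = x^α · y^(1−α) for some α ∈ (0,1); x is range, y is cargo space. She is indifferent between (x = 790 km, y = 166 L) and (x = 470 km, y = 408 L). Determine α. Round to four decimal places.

α ≈ 0.6339

Indifference: 790^α · 166^(1−α) = 470^α · 408^(1−α).
Rearrange to (790/470)^α = (408/166)^(1−α) and take logs: α·0.5193003 = (1−α)·0.8992794.
With A = 0.5193003 and B = 0.8992794: α·A = (1−α)·B, so α = B/(A+B) = 0.8992794/1.4185797 ≈ 0.6339.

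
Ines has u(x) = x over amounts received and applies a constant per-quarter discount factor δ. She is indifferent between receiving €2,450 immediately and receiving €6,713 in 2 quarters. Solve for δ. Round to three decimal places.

Indifference means u(2450) = δ^2 · u(6713), so δ^2 = u(2450)/u(6713).
With u(x) = x: δ^2 = 2450/6713 = 0.36496.
So δ = 0.36496^(1/2) ≈ 0.604.

δ ≈ 0.604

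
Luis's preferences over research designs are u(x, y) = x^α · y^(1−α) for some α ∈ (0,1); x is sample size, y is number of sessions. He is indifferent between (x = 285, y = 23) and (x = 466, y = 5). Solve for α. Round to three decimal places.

α ≈ 0.756

Indifference: 285^α · 23^(1−α) = 466^α · 5^(1−α).
Rearrange to (285/466)^α = (5/23)^(1−α) and take logs: α·-0.491696 = (1−α)·-1.526056.
With A = -0.491696 and B = -1.526056: α·A = (1−α)·B, so α = B/(A+B) = -1.526056/-2.017752 ≈ 0.756.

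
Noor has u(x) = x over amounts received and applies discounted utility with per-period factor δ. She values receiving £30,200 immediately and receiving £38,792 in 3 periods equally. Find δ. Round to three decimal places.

Indifference means u(30200) = δ^3 · u(38792), so δ^3 = u(30200)/u(38792).
With u(x) = x: δ^3 = 30200/38792 = 0.77851.
Hence δ = (0.77851)^(1/3) = 0.91993.

δ ≈ 0.920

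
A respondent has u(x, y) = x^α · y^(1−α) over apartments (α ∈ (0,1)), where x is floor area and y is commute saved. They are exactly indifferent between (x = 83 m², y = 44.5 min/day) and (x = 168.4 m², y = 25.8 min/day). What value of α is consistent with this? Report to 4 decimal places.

Indifference: 83^α · 44.5^(1−α) = 168.4^α · 25.8^(1−α).
Taking logs: α·ln 83 + (1−α)·ln 44.5 = α·ln 168.4 + (1−α)·ln 25.8, i.e. α·-0.7075015 = (1−α)·-0.5451147.
With A = -0.7075015 and B = -0.5451147: α·A = (1−α)·B, so α = B/(A+B) = -0.5451147/-1.2526162 ≈ 0.4352.

α ≈ 0.4352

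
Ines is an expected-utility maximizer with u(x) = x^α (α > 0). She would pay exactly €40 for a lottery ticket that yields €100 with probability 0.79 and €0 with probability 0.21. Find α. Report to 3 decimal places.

α ≈ 0.257

The lottery's expected utility is 0.79·u(100) + 0.21·u(0) = 0.79·100^α (since u(0) = 0 for α > 0).
Indifference: 40^α = 0.79·100^α, so (40/100)^α = 0.79.
Taking logs: α·ln(40/100) = ln(0.79), so α = -0.235722 / -0.916291 ≈ 0.257.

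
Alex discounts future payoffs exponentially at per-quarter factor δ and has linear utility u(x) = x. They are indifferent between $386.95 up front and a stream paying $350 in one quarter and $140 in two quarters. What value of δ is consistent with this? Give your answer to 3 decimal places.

Equating present values: 386.95 = 350δ + 140δ².
So 140δ² + 350δ − 386.95 = 0.
The positive root is δ = [−350 + √(350² + 4·140·386.95)] / (2·140) = (−350 + 582.402)/280 ≈ 0.830.

δ ≈ 0.830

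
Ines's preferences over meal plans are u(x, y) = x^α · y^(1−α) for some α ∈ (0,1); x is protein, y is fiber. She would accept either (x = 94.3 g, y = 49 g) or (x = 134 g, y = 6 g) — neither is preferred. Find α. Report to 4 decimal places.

Indifference: 94.3^α · 49^(1−α) = 134^α · 6^(1−α).
(94.3/134)^α = (6/49)^(1−α); take logs: α·ln(94.3/134) = (1−α)·ln(6/49), i.e. α·-0.3513586 = (1−α)·-2.1000608.
Thus α·(-2.4514194) = -2.1000608, so α = -2.1000608/-2.4514194 ≈ 0.8567.

α ≈ 0.8567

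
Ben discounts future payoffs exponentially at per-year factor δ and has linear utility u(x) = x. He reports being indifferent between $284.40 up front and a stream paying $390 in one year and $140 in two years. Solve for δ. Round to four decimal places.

Equating present values: 284.40 = 390δ + 140δ².
Rearranged: 140δ² + 390δ − 284.40 = 0.
By the quadratic formula (taking the positive root), δ = (−390 + √311364.00) / 280 ≈ 0.6000.

δ ≈ 0.6000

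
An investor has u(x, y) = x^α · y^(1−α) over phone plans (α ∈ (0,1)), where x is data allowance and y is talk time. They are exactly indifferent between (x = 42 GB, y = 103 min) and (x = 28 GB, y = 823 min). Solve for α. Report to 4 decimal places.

Indifference: 42^α · 103^(1−α) = 28^α · 823^(1−α).
(42/28)^α = (823/103)^(1−α); take logs: α·ln(42/28) = (1−α)·ln(823/103), i.e. α·0.4054651 = (1−α)·2.0782272.
Thus α·(2.4836923) = 2.0782272, so α = 2.0782272/2.4836923 ≈ 0.8367.

α ≈ 0.8367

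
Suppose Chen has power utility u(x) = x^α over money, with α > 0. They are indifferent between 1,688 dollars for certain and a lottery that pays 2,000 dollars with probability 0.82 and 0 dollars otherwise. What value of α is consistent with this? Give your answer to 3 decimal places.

The lottery's expected utility is 0.82·u(2000) + 0.18·u(0) = 0.82·2000^α (since u(0) = 0 for α > 0).
Equating: 1688^α = 0.82·2000^α, i.e. 0.8440^α = 0.82.
Taking logs: α·ln(1688/2000) = ln(0.82), so α = -0.198451 / -0.169603 ≈ 1.170.

α ≈ 1.170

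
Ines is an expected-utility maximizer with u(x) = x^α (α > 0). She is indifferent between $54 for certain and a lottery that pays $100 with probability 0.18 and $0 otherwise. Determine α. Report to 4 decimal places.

α ≈ 2.7829

Since u(0) = 0, the lottery's EU is 0.18·100^α.
Setting u(54) equal to that: 54^α = 0.18·100^α ⇒ (54/100)^α = 0.18.
α = ln(0.18) / ln(54/100) = -1.7147984/-0.6161861 ≈ 2.7829.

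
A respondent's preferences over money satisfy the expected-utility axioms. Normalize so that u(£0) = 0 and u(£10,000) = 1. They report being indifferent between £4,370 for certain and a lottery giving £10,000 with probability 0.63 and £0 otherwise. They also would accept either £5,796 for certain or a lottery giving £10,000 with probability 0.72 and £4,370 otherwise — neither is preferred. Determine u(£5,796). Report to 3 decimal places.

From the first indifference, u(£4,370) = 0.63·u(£10,000) + 0.37·u(£0) = 0.63·1 + 0.37·0 = 0.63.
The second indifference gives u(£5,796) = 0.72·u(£10,000) + 0.28·u(£4,370) = 0.72·1.00 + 0.28·0.63 = 0.8964.

0.896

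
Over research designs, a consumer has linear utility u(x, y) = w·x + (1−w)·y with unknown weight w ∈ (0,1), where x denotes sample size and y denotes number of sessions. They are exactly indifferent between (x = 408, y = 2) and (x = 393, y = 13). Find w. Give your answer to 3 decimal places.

w = 0.423

u(408,2) = u(393,13) means w·408 + (1−w)·2 = w·393 + (1−w)·13.
Rearranging, 15·w − 11·(1−w) = 0.
So w/(1−w) = 11/15 = 0.7333, giving w = 11/(15+11) = 0.423.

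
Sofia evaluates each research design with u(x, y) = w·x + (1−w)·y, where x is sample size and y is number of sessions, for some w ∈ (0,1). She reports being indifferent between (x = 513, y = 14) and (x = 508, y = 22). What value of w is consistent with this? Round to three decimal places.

w = 0.615

Indifference: w·513 + (1−w)·14 = w·508 + (1−w)·22.
Collecting terms: w·5 = (1−w)·8.
Hence w = 8/(5+8) = 8/13 = 0.615.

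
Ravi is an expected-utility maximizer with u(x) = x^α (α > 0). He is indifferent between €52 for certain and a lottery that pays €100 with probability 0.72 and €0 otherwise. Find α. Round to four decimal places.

α ≈ 0.5024

EU(lottery) = 0.72·100^α + 0.28·0 = 0.72·100^α.
Equating: 52^α = 0.72·100^α, i.e. 0.5200^α = 0.72.
Taking logs: α·ln(52/100) = ln(0.72), so α = -0.3285041 / -0.6539265 ≈ 0.5024.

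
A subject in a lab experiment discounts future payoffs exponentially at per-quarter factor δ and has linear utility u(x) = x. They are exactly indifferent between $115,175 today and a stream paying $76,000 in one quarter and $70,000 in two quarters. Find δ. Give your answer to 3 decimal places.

The stream is worth 76000δ + 70000δ² today, so 76000δ + 70000δ² = 115175.
That is, 70000δ² + 76000δ − 115175 = 0, a quadratic in δ.
The positive root is δ = [−76000 + √(76000² + 4·70000·115175)] / (2·70000) = (−76000 + 195000.000)/140000 ≈ 0.850.

δ ≈ 0.850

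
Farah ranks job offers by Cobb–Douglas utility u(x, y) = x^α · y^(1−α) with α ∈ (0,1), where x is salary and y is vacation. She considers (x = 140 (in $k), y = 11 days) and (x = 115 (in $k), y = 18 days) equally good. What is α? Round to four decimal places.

Indifference: 140^α · 11^(1−α) = 115^α · 18^(1−α).
Taking logs: α·ln 140 + (1−α)·ln 11 = α·ln 115 + (1−α)·ln 18, i.e. α·0.1967103 = (1−α)·0.4924765.
So α/(1−α) = (0.4924765)/(0.1967103) = 2.5035623, and α = 2.5035623/3.5035623 ≈ 0.7146.

α ≈ 0.7146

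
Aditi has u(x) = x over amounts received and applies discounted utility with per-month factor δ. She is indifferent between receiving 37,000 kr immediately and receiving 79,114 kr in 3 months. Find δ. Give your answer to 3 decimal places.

Equating discounted utilities: u(37000) = δ^3·u(79114) ⇒ δ^3 = u(37000)/u(79114).
With u(x) = x: δ^3 = 37000/79114 = 0.46768.
Hence δ = (0.46768)^(1/3) = 0.77622.

δ ≈ 0.776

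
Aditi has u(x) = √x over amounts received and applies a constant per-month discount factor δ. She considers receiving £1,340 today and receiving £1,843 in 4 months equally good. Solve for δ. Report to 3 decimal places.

δ ≈ 0.961

Equating discounted utilities: u(1340) = δ^4·u(1843) ⇒ δ^4 = u(1340)/u(1843).
With u(x) = √x: δ^4 = √1340/√1843 = √(1340/1843) = 0.85269.
So δ = 0.85269^(1/4) ≈ 0.961.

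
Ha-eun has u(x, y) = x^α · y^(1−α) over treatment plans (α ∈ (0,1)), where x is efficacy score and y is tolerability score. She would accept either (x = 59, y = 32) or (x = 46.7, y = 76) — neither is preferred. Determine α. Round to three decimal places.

α ≈ 0.787

Set the two utilities equal: 59^α·32^(1−α) = 46.7^α·76^(1−α).
(59/46.7)^α = (76/32)^(1−α); take logs: α·ln(59/46.7) = (1−α)·ln(76/32), i.e. α·0.233793 = (1−α)·0.864997.
Thus α·(1.098790) = 0.864997, so α = 0.864997/1.098790 ≈ 0.787.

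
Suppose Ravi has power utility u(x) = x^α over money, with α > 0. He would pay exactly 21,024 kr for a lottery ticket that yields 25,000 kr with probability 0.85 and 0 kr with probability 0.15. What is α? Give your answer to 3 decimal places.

α ≈ 0.938

The lottery's expected utility is 0.85·u(25000) + 0.15·u(0) = 0.85·25000^α (since u(0) = 0 for α > 0).
Setting u(21024) equal to that: 21024^α = 0.85·25000^α ⇒ (21024/25000)^α = 0.85.
Take logs: α = ln 0.85 / ln(21024/25000) ≈ 0.93827.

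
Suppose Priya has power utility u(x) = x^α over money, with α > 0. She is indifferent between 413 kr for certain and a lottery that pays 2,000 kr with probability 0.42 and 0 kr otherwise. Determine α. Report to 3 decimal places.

Since u(0) = 0, the lottery's EU is 0.42·2000^α.
Indifference: 413^α = 0.42·2000^α, so (413/2000)^α = 0.42.
Taking logs: α·ln(413/2000) = ln(0.42), so α = -0.867501 / -1.577455 ≈ 0.550.

α ≈ 0.550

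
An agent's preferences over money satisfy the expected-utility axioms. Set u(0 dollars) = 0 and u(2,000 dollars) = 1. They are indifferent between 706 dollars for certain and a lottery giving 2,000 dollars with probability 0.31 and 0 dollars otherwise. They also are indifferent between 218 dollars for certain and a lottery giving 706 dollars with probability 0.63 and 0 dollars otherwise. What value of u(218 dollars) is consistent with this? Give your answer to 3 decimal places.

0.195

First, u(706 dollars) = 0.31·u(2,000 dollars) + 0.69·u(0 dollars) = 0.31.
The second indifference gives u(218 dollars) = 0.63·u(706 dollars) + 0.37·u(0 dollars) = 0.63·0.31 + 0.37·0.00 = 0.1953.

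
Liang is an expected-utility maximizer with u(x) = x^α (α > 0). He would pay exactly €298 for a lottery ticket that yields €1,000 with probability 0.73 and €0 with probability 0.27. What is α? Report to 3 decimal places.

Since u(0) = 0, the lottery's EU is 0.73·1000^α.
Setting u(298) equal to that: 298^α = 0.73·1000^α ⇒ (298/1000)^α = 0.73.
α = ln(0.73) / ln(298/1000) = -0.314711/-1.210662 ≈ 0.260.

α ≈ 0.260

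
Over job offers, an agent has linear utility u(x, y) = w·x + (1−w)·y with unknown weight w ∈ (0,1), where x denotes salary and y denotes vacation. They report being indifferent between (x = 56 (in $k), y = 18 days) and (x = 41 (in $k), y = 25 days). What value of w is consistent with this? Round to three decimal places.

w = 0.318

Indifference: w·56 + (1−w)·18 = w·41 + (1−w)·25.
Collecting terms: w·15 = (1−w)·7.
The marginal rate of substitution is 7/15, so w = 7/(15+7) = 0.318.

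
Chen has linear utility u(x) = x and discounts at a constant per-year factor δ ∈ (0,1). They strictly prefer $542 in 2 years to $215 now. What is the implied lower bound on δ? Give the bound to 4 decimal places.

δ > 0.6298

The preference means 215 < δ^2·542.
So δ^2 > 215/542 = 0.39668; taking the square root of both positive sides preserves the inequality.
δ > 0.39668^(1/2) = 0.6298.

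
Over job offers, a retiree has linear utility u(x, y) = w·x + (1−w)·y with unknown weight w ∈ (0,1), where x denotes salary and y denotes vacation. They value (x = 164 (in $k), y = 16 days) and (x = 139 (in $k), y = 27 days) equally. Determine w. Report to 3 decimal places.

Equating utilities: w·164 + (1−w)·16 = w·139 + (1−w)·27.
Collecting terms: w·25 = (1−w)·11.
Hence w = 11/(25+11) = 11/36 = 0.306.

w = 0.306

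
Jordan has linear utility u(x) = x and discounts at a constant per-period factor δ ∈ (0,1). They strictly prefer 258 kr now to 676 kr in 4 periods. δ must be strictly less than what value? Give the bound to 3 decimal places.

δ < 0.786

Comparing present values: 258 > δ^4·676.
Hence δ^4 < 258/676 = 0.38166, and x ↦ x^(1/4) is increasing on (0,∞).
δ < 0.38166^(1/4) = 0.786.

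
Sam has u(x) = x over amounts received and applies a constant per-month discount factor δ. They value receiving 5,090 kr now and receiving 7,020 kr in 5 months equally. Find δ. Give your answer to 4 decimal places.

Indifference means u(5090) = δ^5 · u(7020), so δ^5 = u(5090)/u(7020).
With u(x) = x: δ^5 = 5090/7020 = 0.72507.
So δ = 0.72507^(1/5) ≈ 0.9377.

δ ≈ 0.9377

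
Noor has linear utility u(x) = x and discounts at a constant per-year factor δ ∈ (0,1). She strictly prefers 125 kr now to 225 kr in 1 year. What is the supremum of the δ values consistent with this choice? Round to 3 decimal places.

Comparing present values: 125 > δ·225.
Dividing through by 225 gives δ < 0.55556.

δ < 0.556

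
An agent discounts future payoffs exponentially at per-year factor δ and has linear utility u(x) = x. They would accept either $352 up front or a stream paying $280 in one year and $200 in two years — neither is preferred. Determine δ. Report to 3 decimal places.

Equating present values: 352 = 280δ + 200δ².
That is, 200δ² + 280δ − 352 = 0, a quadratic in δ.
By the quadratic formula (taking the positive root), δ = (−280 + √360000.00) / 400 ≈ 0.800.

δ ≈ 0.800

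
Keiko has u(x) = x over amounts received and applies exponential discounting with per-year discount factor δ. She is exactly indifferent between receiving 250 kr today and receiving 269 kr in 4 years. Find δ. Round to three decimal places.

Indifference means u(250) = δ^4 · u(269), so δ^4 = u(250)/u(269).
With u(x) = x: δ^4 = 250/269 = 0.92937.
Taking the 4th root: δ = 0.92937^(1/4) ≈ 0.982.

δ ≈ 0.982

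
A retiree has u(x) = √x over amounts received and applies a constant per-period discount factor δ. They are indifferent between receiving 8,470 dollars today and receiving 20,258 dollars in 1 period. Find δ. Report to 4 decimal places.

Indifference means u(8470) = δ · u(20258), so δ = u(8470)/u(20258).
With u(x) = √x: δ = √8470/√20258 = √(8470/20258) = 0.64661.

δ ≈ 0.6466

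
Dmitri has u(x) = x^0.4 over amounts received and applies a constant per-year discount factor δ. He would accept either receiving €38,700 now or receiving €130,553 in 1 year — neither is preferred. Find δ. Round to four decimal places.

δ ≈ 0.6149

Equating discounted utilities: u(38700) = δ·u(130553) ⇒ δ = u(38700)/u(130553).
Since u(x) = x^0.4, δ = (38700/130553)^0.4 = 0.29643^0.4 = 0.61485.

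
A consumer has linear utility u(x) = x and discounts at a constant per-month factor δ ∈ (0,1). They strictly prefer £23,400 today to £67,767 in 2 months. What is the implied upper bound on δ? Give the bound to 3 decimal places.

Under u(x) = x this choice says 23400 > δ^2·67767.
Dividing by 67767: δ^2 < 0.34530. Both sides are positive, so the square root keeps the direction.
δ < (23400/67767)^(1/2) ≈ 0.588.

δ < 0.588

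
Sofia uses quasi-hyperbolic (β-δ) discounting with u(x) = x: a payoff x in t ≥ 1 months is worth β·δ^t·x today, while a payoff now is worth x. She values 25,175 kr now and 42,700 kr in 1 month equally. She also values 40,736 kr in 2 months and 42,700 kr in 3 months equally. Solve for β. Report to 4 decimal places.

The second indifference involves only future payoffs, so β cancels: β·δ^2·40736 = β·δ^3·42700, giving δ = 40736/42700 = 0.95400.
The first indifference: 25175 = β·δ·42700, so β = 25175/(δ·42700) = 25175/(0.95400·42700) ≈ 0.6180.

β ≈ 0.6180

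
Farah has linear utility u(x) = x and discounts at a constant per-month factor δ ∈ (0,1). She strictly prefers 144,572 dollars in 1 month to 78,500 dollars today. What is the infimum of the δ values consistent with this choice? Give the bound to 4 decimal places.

Under u(x) = x this choice says 78500 < δ·144572.
So δ > 78500/144572 = 0.54298.

δ > 0.5430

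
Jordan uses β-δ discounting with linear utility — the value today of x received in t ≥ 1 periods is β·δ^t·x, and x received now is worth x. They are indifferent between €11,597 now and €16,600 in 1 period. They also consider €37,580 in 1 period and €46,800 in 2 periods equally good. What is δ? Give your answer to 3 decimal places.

From the later pair, β·δ^1·37580 = β·δ^2·46800; dividing through, δ = 37580/46800 = 0.80299.

δ ≈ 0.803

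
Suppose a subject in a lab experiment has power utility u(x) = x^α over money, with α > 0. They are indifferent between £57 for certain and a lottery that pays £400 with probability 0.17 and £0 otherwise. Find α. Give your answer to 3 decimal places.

Since u(0) = 0, the lottery's EU is 0.17·400^α.
Equating: 57^α = 0.17·400^α, i.e. 0.1425^α = 0.17.
Take logs: α = ln 0.17 / ln(57/400) ≈ 0.90944.

α ≈ 0.909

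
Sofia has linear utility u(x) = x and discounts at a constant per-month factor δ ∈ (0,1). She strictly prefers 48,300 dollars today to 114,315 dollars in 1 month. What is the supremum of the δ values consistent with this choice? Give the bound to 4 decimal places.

Under u(x) = x this choice says 48300 > δ·114315.
Dividing through by 114315 gives δ < 0.42252.

δ < 0.4225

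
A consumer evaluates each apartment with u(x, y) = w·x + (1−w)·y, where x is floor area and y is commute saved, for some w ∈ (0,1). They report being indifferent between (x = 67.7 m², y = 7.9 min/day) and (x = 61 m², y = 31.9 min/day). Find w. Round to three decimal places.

Indifference: w·67.7 + (1−w)·7.9 = w·61 + (1−w)·31.9.
w·(67.7−61) = (1−w)·(31.9−7.9), i.e. w·6.7 = (1−w)·24.
The marginal rate of substitution is 24/6.7, so w = 24/(6.7+24) = 0.782.

w = 0.782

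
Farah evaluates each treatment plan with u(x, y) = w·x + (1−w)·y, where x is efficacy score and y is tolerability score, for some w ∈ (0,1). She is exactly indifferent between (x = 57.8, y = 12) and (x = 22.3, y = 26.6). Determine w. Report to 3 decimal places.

u(57.8,12) = u(22.3,26.6) means w·57.8 + (1−w)·12 = w·22.3 + (1−w)·26.6.
Rearranging, 35.5·w − 14.6·(1−w) = 0.
Hence w = 14.6/(35.5+14.6) = 14.6/50.1 = 0.291.

w = 0.291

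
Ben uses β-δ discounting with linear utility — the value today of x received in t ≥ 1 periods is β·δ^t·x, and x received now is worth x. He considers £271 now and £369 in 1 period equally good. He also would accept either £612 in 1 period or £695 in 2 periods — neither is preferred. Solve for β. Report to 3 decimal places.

β ≈ 0.834

From the later pair, β·δ^1·612 = β·δ^2·695; dividing through, δ = 612/695 = 0.88058.
Now use the now-vs-future pair: 271 = β·δ·369 gives β = 271/(0.88058·369) ≈ 0.834.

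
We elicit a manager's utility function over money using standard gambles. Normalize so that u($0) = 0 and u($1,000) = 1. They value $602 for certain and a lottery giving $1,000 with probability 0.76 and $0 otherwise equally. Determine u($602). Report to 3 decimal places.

The indifference gives u($602) = 0.76·u($1,000) + 0.24·u($0) = 0.76·1 + 0.24·0 = 0.76.

0.760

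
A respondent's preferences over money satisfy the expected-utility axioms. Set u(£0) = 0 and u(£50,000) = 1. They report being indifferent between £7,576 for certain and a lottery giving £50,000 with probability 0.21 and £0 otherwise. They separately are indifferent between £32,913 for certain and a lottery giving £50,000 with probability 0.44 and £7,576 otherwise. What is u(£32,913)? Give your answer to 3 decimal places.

First, u(£7,576) = 0.21·u(£50,000) + 0.79·u(£0) = 0.21.
Chaining: u(£32,913) = 0.44·1.00 + 0.56·0.21 = 0.5576.

0.558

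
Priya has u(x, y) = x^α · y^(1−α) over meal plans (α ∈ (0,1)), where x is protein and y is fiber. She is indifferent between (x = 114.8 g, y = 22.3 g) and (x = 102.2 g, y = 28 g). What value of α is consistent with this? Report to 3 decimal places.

Indifference: 114.8^α · 22.3^(1−α) = 102.2^α · 28^(1−α).
(114.8/102.2)^α = (28/22.3)^(1−α); take logs: α·ln(114.8/102.2) = (1−α)·ln(28/22.3), i.e. α·0.116260 = (1−α)·0.227618.
Thus α·(0.343878) = 0.227618, so α = 0.227618/0.343878 ≈ 0.662.

α ≈ 0.662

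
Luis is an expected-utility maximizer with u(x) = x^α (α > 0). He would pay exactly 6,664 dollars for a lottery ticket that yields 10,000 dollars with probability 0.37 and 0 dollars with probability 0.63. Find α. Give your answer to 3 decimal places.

The lottery's expected utility is 0.37·u(10000) + 0.63·u(0) = 0.37·10000^α (since u(0) = 0 for α > 0).
Indifference: 6664^α = 0.37·10000^α, so (6664/10000)^α = 0.37.
Taking logs: α·ln(6664/10000) = ln(0.37), so α = -0.994252 / -0.405865 ≈ 2.450.

α ≈ 2.450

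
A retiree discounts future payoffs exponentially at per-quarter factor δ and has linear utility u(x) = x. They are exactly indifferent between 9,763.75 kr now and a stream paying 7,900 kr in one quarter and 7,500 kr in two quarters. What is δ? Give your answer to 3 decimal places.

Equating present values: 9763.75 = 7900δ + 7500δ².
So 7500δ² + 7900δ − 9763.75 = 0.
δ = (−7900 + √(7900² + 4·7500·9763.75)) / (2·7500) = (−7900 + √355322500.00) / 15000 ≈ 0.730.

δ ≈ 0.730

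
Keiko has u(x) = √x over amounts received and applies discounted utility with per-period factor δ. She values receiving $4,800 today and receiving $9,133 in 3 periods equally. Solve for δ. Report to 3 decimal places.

The payoff in 3 periods is discounted by δ^3, so u(4800) = δ^3·u(9133) and δ^3 = u(4800)/u(9133).
Since u(x) = √x, δ^3 = √(4800/9133) = 0.72496.
Taking the cube root: δ = 0.72496^(1/3) ≈ 0.898.

δ ≈ 0.898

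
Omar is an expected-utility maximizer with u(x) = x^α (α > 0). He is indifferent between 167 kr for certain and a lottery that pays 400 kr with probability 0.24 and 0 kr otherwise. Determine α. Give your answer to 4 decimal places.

EU(lottery) = 0.24·400^α + 0.76·0 = 0.24·400^α.
Indifference: 167^α = 0.24·400^α, so (167/400)^α = 0.24.
α = ln(0.24) / ln(167/400) = -1.4271164/-0.8734707 ≈ 1.6338.

α ≈ 1.6338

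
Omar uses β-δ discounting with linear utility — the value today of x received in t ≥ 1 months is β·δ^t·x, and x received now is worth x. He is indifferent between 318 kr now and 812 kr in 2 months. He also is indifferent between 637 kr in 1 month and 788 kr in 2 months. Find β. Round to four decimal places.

Both payoffs in the second observation are in the future, so β drops out: δ^1·637 = δ^2·788 ⇒ δ = 637/788 = 0.80838.
The first indifference: 318 = β·δ^2·812, so β = 318/(δ^2·812) = 318/(0.65347·812) ≈ 0.5993.

β ≈ 0.5993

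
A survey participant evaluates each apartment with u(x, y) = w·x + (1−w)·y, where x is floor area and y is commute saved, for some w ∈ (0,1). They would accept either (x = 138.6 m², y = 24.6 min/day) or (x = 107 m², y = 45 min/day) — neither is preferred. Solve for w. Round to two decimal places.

w = 0.39

Equating utilities: w·138.6 + (1−w)·24.6 = w·107 + (1−w)·45.
w·(138.6−107) = (1−w)·(45−24.6), i.e. w·31.6 = (1−w)·20.4.
So w/(1−w) = 20.4/31.6 = 0.6456, giving w = 20.4/(31.6+20.4) = 0.39.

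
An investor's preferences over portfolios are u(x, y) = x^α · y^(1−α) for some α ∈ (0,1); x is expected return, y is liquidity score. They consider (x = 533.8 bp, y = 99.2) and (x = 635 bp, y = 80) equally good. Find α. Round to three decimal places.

α ≈ 0.553

Set the two utilities equal: 533.8^α·99.2^(1−α) = 635^α·80^(1−α).
Rearrange to (533.8/635)^α = (80/99.2)^(1−α) and take logs: α·-0.173604 = (1−α)·-0.215111.
So α/(1−α) = (-0.215111)/(-0.173604) = 1.239090, and α = 1.239090/2.239090 ≈ 0.553.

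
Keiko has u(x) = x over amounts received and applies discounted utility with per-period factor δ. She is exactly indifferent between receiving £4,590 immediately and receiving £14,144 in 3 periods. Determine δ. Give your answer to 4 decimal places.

δ ≈ 0.6872

The payoff in 3 periods is discounted by δ^3, so u(4590) = δ^3·u(14144) and δ^3 = u(4590)/u(14144).
With u(x) = x: δ^3 = 4590/14144 = 0.32452.
Taking the cube root: δ = 0.32452^(1/3) ≈ 0.6872.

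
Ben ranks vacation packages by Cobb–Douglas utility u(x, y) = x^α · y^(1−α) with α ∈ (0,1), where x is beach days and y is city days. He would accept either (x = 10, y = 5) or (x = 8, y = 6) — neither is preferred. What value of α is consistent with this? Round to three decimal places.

α ≈ 0.450

The Cobb–Douglas utilities coincide, so 10^α·5^(1−α) = 8^α·6^(1−α).
Taking logs: α·ln 10 + (1−α)·ln 5 = α·ln 8 + (1−α)·ln 6, i.e. α·0.223144 = (1−α)·0.182322.
So α/(1−α) = (0.182322)/(0.223144) = 0.817060, and α = 0.817060/1.817060 ≈ 0.450.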